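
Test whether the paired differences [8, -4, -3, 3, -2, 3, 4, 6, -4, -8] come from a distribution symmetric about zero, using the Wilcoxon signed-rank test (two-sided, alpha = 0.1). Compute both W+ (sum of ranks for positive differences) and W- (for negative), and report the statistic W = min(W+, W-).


Step 1: Drop any zero differences (none here) and take |d_i|.
|d| = [8, 4, 3, 3, 2, 3, 4, 6, 4, 8]
Step 2: Midrank |d_i| (ties get averaged ranks).
ranks: |8|->9.5, |4|->6, |3|->3, |3|->3, |2|->1, |3|->3, |4|->6, |6|->8, |4|->6, |8|->9.5
Step 3: Attach original signs; sum ranks with positive sign and with negative sign.
W+ = 9.5 + 3 + 3 + 6 + 8 = 29.5
W- = 6 + 3 + 1 + 6 + 9.5 = 25.5
(Check: W+ + W- = 55 should equal n(n+1)/2 = 55.)
Step 4: Test statistic W = min(W+, W-) = 25.5.
Step 5: Ties in |d|, so use the tie-corrected normal approximation.
        E[W] = n(n+1)/4 = 10*11/4 = 27.5.
        Tie groups: |d|=3 (t=3), |d|=4 (t=3), |d|=8 (t=2); sum(t^3 - t) = 54.
        Var[W] = n(n+1)(2n+1)/24 - sum(t^3-t)/48 = 2310/24 - 54/48 = 95.125.
        z = (W - E[W]) / sqrt(Var[W]) = (25.5 - 27.5) / 9.7532 = -0.2051.
        Two-sided p = 2*Phi(z) = 0.837525.
Step 6: alpha = 0.1. fail to reject H0.

W+ = 29.5, W- = 25.5, W = min = 25.5, p = 0.837525, fail to reject H0.


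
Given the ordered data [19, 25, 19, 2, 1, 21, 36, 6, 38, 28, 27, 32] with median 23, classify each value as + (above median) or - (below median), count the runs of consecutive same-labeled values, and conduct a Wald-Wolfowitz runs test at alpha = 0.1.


Step 1: Compute median = 23; label A = above, B = below.
Labels in order: BABBBBABAAAA  (n_A = 6, n_B = 6)
Step 2: Count runs R = 6.
Step 3: Under H0 (random ordering), E[R] = 2*n_A*n_B/(n_A+n_B) + 1 = 2*6*6/12 + 1 = 7.0000.
        Var[R] = 2*n_A*n_B*(2*n_A*n_B - n_A - n_B) / ((n_A+n_B)^2 * (n_A+n_B-1)) = 4320/1584 = 2.7273.
        SD[R] = 1.6514.
Step 4: Continuity-corrected z = (R + 0.5 - E[R]) / SD[R] = (6 + 0.5 - 7.0000) / 1.6514 = -0.3028.
Step 5: Two-sided p-value via normal approximation = 2*(1 - Phi(|z|)) = 0.762069.
Step 6: alpha = 0.1. fail to reject H0.

R = 6, z = -0.3028, p = 0.762069, fail to reject H0.


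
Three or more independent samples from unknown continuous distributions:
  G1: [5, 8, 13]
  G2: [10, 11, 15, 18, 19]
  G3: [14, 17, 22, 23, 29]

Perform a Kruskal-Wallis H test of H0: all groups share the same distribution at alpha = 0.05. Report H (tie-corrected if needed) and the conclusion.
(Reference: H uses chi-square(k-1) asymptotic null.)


Step 1: Combine all N = 13 observations and assign midranks.
sorted (value, group, rank): (5,G1,1), (8,G1,2), (10,G2,3), (11,G2,4), (13,G1,5), (14,G3,6), (15,G2,7), (17,G3,8), (18,G2,9), (19,G2,10), (22,G3,11), (23,G3,12), (29,G3,13)
Step 2: Sum ranks within each group.
R_1 = 8 (n_1 = 3)
R_2 = 33 (n_2 = 5)
R_3 = 50 (n_3 = 5)
Step 3: H = 12/(N(N+1)) * sum(R_i^2/n_i) - 3(N+1)
     = 12/(13*14) * (8^2/3 + 33^2/5 + 50^2/5) - 3*14
     = 0.065934 * 739.133 - 42
     = 6.734066.
Step 4: No ties, so H is used without correction.
Step 5: Under H0, H ~ chi^2(2); p-value = 0.034492.
Step 6: alpha = 0.05. reject H0.

H = 6.7341, df = 2, p = 0.034492, reject H0.


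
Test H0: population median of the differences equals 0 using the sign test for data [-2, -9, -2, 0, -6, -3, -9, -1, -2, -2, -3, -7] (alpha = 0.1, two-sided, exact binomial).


Step 1: Discard zero differences. Original n = 12; n_eff = number of nonzero differences = 11.
Nonzero differences (with sign): -2, -9, -2, -6, -3, -9, -1, -2, -2, -3, -7
Step 2: Count signs: positive = 0, negative = 11.
Step 3: Under H0: P(positive) = 0.5, so the number of positives S ~ Bin(11, 0.5).
Step 4: Two-sided exact p-value = sum of Bin(11,0.5) probabilities at or below the observed probability = 0.000977.
Step 5: alpha = 0.1. reject H0.

n_eff = 11, pos = 0, neg = 11, p = 0.000977, reject H0.


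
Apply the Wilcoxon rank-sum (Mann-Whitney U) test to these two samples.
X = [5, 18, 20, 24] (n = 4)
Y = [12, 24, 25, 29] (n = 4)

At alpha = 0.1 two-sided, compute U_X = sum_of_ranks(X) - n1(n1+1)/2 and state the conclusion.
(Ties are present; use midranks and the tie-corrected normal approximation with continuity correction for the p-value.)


Step 1: Combine and sort all 8 observations; assign midranks.
sorted (value, group): (5,X), (12,Y), (18,X), (20,X), (24,X), (24,Y), (25,Y), (29,Y)
ranks: 5->1, 12->2, 18->3, 20->4, 24->5.5, 24->5.5, 25->7, 29->8
Step 2: Rank sum for X: R1 = 1 + 3 + 4 + 5.5 = 13.5.
Step 3: U_X = R1 - n1(n1+1)/2 = 13.5 - 4*5/2 = 13.5 - 10 = 3.5.
       U_Y = n1*n2 - U_X = 16 - 3.5 = 12.5.
Step 4: Ties are present, so use the tie-corrected normal approximation (with continuity correction) for the p-value.
Step 5: p-value = 0.245383; compare to alpha = 0.1. fail to reject H0.

U_X = 3.5, p = 0.245383, fail to reject H0 at alpha = 0.1.


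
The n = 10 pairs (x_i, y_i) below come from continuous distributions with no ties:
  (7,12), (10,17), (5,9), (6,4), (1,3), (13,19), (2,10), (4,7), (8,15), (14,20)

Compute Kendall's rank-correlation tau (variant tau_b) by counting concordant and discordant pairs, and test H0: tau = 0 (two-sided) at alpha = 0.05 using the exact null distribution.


Step 1: Enumerate the 45 unordered pairs (i,j) with i<j and classify each by sign(x_j-x_i) * sign(y_j-y_i).
  (1,2):dx=+3,dy=+5->C; (1,3):dx=-2,dy=-3->C; (1,4):dx=-1,dy=-8->C; (1,5):dx=-6,dy=-9->C
  (1,6):dx=+6,dy=+7->C; (1,7):dx=-5,dy=-2->C; (1,8):dx=-3,dy=-5->C; (1,9):dx=+1,dy=+3->C
  (1,10):dx=+7,dy=+8->C; (2,3):dx=-5,dy=-8->C; (2,4):dx=-4,dy=-13->C; (2,5):dx=-9,dy=-14->C
  (2,6):dx=+3,dy=+2->C; (2,7):dx=-8,dy=-7->C; (2,8):dx=-6,dy=-10->C; (2,9):dx=-2,dy=-2->C
  (2,10):dx=+4,dy=+3->C; (3,4):dx=+1,dy=-5->D; (3,5):dx=-4,dy=-6->C; (3,6):dx=+8,dy=+10->C
  (3,7):dx=-3,dy=+1->D; (3,8):dx=-1,dy=-2->C; (3,9):dx=+3,dy=+6->C; (3,10):dx=+9,dy=+11->C
  (4,5):dx=-5,dy=-1->C; (4,6):dx=+7,dy=+15->C; (4,7):dx=-4,dy=+6->D; (4,8):dx=-2,dy=+3->D
  (4,9):dx=+2,dy=+11->C; (4,10):dx=+8,dy=+16->C; (5,6):dx=+12,dy=+16->C; (5,7):dx=+1,dy=+7->C
  (5,8):dx=+3,dy=+4->C; (5,9):dx=+7,dy=+12->C; (5,10):dx=+13,dy=+17->C; (6,7):dx=-11,dy=-9->C
  (6,8):dx=-9,dy=-12->C; (6,9):dx=-5,dy=-4->C; (6,10):dx=+1,dy=+1->C; (7,8):dx=+2,dy=-3->D
  (7,9):dx=+6,dy=+5->C; (7,10):dx=+12,dy=+10->C; (8,9):dx=+4,dy=+8->C; (8,10):dx=+10,dy=+13->C
  (9,10):dx=+6,dy=+5->C
Step 2: C = 40, D = 5, total pairs = 45.
Step 3: tau = (C - D)/(n(n-1)/2) = (40 - 5)/45 = 0.777778.
Step 4: Exact two-sided p-value (enumerate n! = 3628800 permutations of y under H0): p = 0.000946.
Step 5: alpha = 0.05. reject H0.

tau_b = 0.7778 (C=40, D=5), p = 0.000946, reject H0.


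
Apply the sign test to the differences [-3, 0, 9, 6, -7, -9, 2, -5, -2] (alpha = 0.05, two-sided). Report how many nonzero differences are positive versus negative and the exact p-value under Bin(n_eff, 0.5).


Step 1: Discard zero differences. Original n = 9; n_eff = number of nonzero differences = 8.
Nonzero differences (with sign): -3, +9, +6, -7, -9, +2, -5, -2
Step 2: Count signs: positive = 3, negative = 5.
Step 3: Under H0: P(positive) = 0.5, so the number of positives S ~ Bin(8, 0.5).
Step 4: Two-sided exact p-value = sum of Bin(8,0.5) probabilities at or below the observed probability = 0.726562.
Step 5: alpha = 0.05. fail to reject H0.

n_eff = 8, pos = 3, neg = 5, p = 0.726562, fail to reject H0.


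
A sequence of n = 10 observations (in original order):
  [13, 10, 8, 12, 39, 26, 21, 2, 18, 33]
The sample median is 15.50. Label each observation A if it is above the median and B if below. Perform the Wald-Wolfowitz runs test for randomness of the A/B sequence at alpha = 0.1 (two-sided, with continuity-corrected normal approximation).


Step 1: Compute median = 15.50; label A = above, B = below.
Labels in order: BBBBAAABAA  (n_A = 5, n_B = 5)
Step 2: Count runs R = 4.
Step 3: Under H0 (random ordering), E[R] = 2*n_A*n_B/(n_A+n_B) + 1 = 2*5*5/10 + 1 = 6.0000.
        Var[R] = 2*n_A*n_B*(2*n_A*n_B - n_A - n_B) / ((n_A+n_B)^2 * (n_A+n_B-1)) = 2000/900 = 2.2222.
        SD[R] = 1.4907.
Step 4: Continuity-corrected z = (R + 0.5 - E[R]) / SD[R] = (4 + 0.5 - 6.0000) / 1.4907 = -1.0062.
Step 5: Two-sided p-value via normal approximation = 2*(1 - Phi(|z|)) = 0.314305.
Step 6: alpha = 0.1. fail to reject H0.

R = 4, z = -1.0062, p = 0.314305, fail to reject H0.


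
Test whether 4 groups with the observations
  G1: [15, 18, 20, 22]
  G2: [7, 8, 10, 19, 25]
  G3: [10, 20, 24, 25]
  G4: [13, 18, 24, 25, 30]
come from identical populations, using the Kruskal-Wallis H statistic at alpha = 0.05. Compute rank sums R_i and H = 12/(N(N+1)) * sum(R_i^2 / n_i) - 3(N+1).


Step 1: Combine all N = 18 observations and assign midranks.
sorted (value, group, rank): (7,G2,1), (8,G2,2), (10,G2,3.5), (10,G3,3.5), (13,G4,5), (15,G1,6), (18,G1,7.5), (18,G4,7.5), (19,G2,9), (20,G1,10.5), (20,G3,10.5), (22,G1,12), (24,G3,13.5), (24,G4,13.5), (25,G2,16), (25,G3,16), (25,G4,16), (30,G4,18)
Step 2: Sum ranks within each group.
R_1 = 36 (n_1 = 4)
R_2 = 31.5 (n_2 = 5)
R_3 = 43.5 (n_3 = 4)
R_4 = 60 (n_4 = 5)
Step 3: H = 12/(N(N+1)) * sum(R_i^2/n_i) - 3(N+1)
     = 12/(18*19) * (36^2/4 + 31.5^2/5 + 43.5^2/4 + 60^2/5) - 3*19
     = 0.035088 * 1715.51 - 57
     = 3.193421.
Step 4: Ties present; correction factor C = 1 - 48/(18^3 - 18) = 0.991744. Corrected H = 3.193421 / 0.991744 = 3.220005.
Step 5: Under H0, H ~ chi^2(3); p-value = 0.358933.
Step 6: alpha = 0.05. fail to reject H0.

H = 3.2200, df = 3, p = 0.358933, fail to reject H0.


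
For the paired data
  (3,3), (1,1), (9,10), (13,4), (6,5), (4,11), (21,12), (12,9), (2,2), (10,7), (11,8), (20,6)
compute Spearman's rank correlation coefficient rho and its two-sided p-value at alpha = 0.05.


Step 1: Rank x and y separately (midranks; no ties here).
rank(x): 3->3, 1->1, 9->6, 13->10, 6->5, 4->4, 21->12, 12->9, 2->2, 10->7, 11->8, 20->11
rank(y): 3->3, 1->1, 10->10, 4->4, 5->5, 11->11, 12->12, 9->9, 2->2, 7->7, 8->8, 6->6
Step 2: d_i = R_x(i) - R_y(i); compute d_i^2.
  (3-3)^2=0, (1-1)^2=0, (6-10)^2=16, (10-4)^2=36, (5-5)^2=0, (4-11)^2=49, (12-12)^2=0, (9-9)^2=0, (2-2)^2=0, (7-7)^2=0, (8-8)^2=0, (11-6)^2=25
sum(d^2) = 126.
Step 3: rho = 1 - 6*126 / (12*(12^2 - 1)) = 1 - 756/1716 = 0.559441.
Step 4: Under H0, t = rho * sqrt((n-2)/(1-rho^2)) = 2.1344 ~ t(10).
Step 5: Two-sided p-value from the t-distribution with 10 df = 0.058589.
Step 6: alpha = 0.05. fail to reject H0.

rho = 0.5594, p = 0.058589, fail to reject H0 at alpha = 0.05.


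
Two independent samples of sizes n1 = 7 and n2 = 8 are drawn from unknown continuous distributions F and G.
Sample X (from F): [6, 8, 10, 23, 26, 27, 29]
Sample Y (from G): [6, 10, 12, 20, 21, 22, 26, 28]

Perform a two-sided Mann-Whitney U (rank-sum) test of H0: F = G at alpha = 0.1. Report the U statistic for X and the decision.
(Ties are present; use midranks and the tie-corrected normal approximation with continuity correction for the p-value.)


Step 1: Combine and sort all 15 observations; assign midranks.
sorted (value, group): (6,X), (6,Y), (8,X), (10,X), (10,Y), (12,Y), (20,Y), (21,Y), (22,Y), (23,X), (26,X), (26,Y), (27,X), (28,Y), (29,X)
ranks: 6->1.5, 6->1.5, 8->3, 10->4.5, 10->4.5, 12->6, 20->7, 21->8, 22->9, 23->10, 26->11.5, 26->11.5, 27->13, 28->14, 29->15
Step 2: Rank sum for X: R1 = 1.5 + 3 + 4.5 + 10 + 11.5 + 13 + 15 = 58.5.
Step 3: U_X = R1 - n1(n1+1)/2 = 58.5 - 7*8/2 = 58.5 - 28 = 30.5.
       U_Y = n1*n2 - U_X = 56 - 30.5 = 25.5.
Step 4: Ties are present, so use the tie-corrected normal approximation (with continuity correction) for the p-value.
Step 5: p-value = 0.816478; compare to alpha = 0.1. fail to reject H0.

U_X = 30.5, p = 0.816478, fail to reject H0 at alpha = 0.1.


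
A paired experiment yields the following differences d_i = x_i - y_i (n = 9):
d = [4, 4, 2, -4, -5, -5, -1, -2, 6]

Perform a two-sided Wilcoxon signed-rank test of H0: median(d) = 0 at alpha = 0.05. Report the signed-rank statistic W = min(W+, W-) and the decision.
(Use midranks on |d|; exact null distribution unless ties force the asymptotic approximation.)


Step 1: Drop any zero differences (none here) and take |d_i|.
|d| = [4, 4, 2, 4, 5, 5, 1, 2, 6]
Step 2: Midrank |d_i| (ties get averaged ranks).
ranks: |4|->5, |4|->5, |2|->2.5, |4|->5, |5|->7.5, |5|->7.5, |1|->1, |2|->2.5, |6|->9
Step 3: Attach original signs; sum ranks with positive sign and with negative sign.
W+ = 5 + 5 + 2.5 + 9 = 21.5
W- = 5 + 7.5 + 7.5 + 1 + 2.5 = 23.5
(Check: W+ + W- = 45 should equal n(n+1)/2 = 45.)
Step 4: Test statistic W = min(W+, W-) = 21.5.
Step 5: Ties in |d|, so use the tie-corrected normal approximation.
        E[W] = n(n+1)/4 = 9*10/4 = 22.5.
        Tie groups: |d|=2 (t=2), |d|=4 (t=3), |d|=5 (t=2); sum(t^3 - t) = 36.
        Var[W] = n(n+1)(2n+1)/24 - sum(t^3-t)/48 = 1710/24 - 36/48 = 70.5.
        z = (W - E[W]) / sqrt(Var[W]) = (21.5 - 22.5) / 8.3964 = -0.1191.
        Two-sided p = 2*Phi(z) = 0.905198.
Step 6: alpha = 0.05. fail to reject H0.

W+ = 21.5, W- = 23.5, W = min = 21.5, p = 0.905198, fail to reject H0.


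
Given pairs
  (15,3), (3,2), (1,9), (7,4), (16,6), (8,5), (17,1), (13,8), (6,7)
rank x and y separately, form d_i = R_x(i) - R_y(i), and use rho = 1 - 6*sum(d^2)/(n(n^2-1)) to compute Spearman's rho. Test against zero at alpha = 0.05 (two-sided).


Step 1: Rank x and y separately (midranks; no ties here).
rank(x): 15->7, 3->2, 1->1, 7->4, 16->8, 8->5, 17->9, 13->6, 6->3
rank(y): 3->3, 2->2, 9->9, 4->4, 6->6, 5->5, 1->1, 8->8, 7->7
Step 2: d_i = R_x(i) - R_y(i); compute d_i^2.
  (7-3)^2=16, (2-2)^2=0, (1-9)^2=64, (4-4)^2=0, (8-6)^2=4, (5-5)^2=0, (9-1)^2=64, (6-8)^2=4, (3-7)^2=16
sum(d^2) = 168.
Step 3: rho = 1 - 6*168 / (9*(9^2 - 1)) = 1 - 1008/720 = -0.400000.
Step 4: Under H0, t = rho * sqrt((n-2)/(1-rho^2)) = -1.1547 ~ t(7).
Step 5: Two-sided p-value from the t-distribution with 7 df = 0.286105.
Step 6: alpha = 0.05. fail to reject H0.

rho = -0.4000, p = 0.286105, fail to reject H0 at alpha = 0.05.


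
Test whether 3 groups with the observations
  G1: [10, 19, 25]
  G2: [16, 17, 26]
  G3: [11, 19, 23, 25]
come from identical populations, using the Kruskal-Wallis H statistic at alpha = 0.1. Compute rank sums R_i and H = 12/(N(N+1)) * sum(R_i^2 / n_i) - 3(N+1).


Step 1: Combine all N = 10 observations and assign midranks.
sorted (value, group, rank): (10,G1,1), (11,G3,2), (16,G2,3), (17,G2,4), (19,G1,5.5), (19,G3,5.5), (23,G3,7), (25,G1,8.5), (25,G3,8.5), (26,G2,10)
Step 2: Sum ranks within each group.
R_1 = 15 (n_1 = 3)
R_2 = 17 (n_2 = 3)
R_3 = 23 (n_3 = 4)
Step 3: H = 12/(N(N+1)) * sum(R_i^2/n_i) - 3(N+1)
     = 12/(10*11) * (15^2/3 + 17^2/3 + 23^2/4) - 3*11
     = 0.109091 * 303.583 - 33
     = 0.118182.
Step 4: Ties present; correction factor C = 1 - 12/(10^3 - 10) = 0.987879. Corrected H = 0.118182 / 0.987879 = 0.119632.
Step 5: Under H0, H ~ chi^2(2); p-value = 0.941938.
Step 6: alpha = 0.1. fail to reject H0.

H = 0.1196, df = 2, p = 0.941938, fail to reject H0.


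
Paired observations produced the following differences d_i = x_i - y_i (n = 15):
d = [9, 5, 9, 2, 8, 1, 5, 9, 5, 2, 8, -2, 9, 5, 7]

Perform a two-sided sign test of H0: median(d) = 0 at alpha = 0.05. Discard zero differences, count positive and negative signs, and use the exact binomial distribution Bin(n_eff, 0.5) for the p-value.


Step 1: Discard zero differences. Original n = 15; n_eff = number of nonzero differences = 15.
Nonzero differences (with sign): +9, +5, +9, +2, +8, +1, +5, +9, +5, +2, +8, -2, +9, +5, +7
Step 2: Count signs: positive = 14, negative = 1.
Step 3: Under H0: P(positive) = 0.5, so the number of positives S ~ Bin(15, 0.5).
Step 4: Two-sided exact p-value = sum of Bin(15,0.5) probabilities at or below the observed probability = 0.000977.
Step 5: alpha = 0.05. reject H0.

n_eff = 15, pos = 14, neg = 1, p = 0.000977, reject H0.


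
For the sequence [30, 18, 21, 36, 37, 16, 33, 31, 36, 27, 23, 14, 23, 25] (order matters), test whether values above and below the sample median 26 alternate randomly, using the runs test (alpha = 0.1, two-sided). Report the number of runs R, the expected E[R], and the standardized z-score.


Step 1: Compute median = 26; label A = above, B = below.
Labels in order: ABBAABAAAABBBB  (n_A = 7, n_B = 7)
Step 2: Count runs R = 6.
Step 3: Under H0 (random ordering), E[R] = 2*n_A*n_B/(n_A+n_B) + 1 = 2*7*7/14 + 1 = 8.0000.
        Var[R] = 2*n_A*n_B*(2*n_A*n_B - n_A - n_B) / ((n_A+n_B)^2 * (n_A+n_B-1)) = 8232/2548 = 3.2308.
        SD[R] = 1.7974.
Step 4: Continuity-corrected z = (R + 0.5 - E[R]) / SD[R] = (6 + 0.5 - 8.0000) / 1.7974 = -0.8345.
Step 5: Two-sided p-value via normal approximation = 2*(1 - Phi(|z|)) = 0.403986.
Step 6: alpha = 0.1. fail to reject H0.

R = 6, z = -0.8345, p = 0.403986, fail to reject H0.


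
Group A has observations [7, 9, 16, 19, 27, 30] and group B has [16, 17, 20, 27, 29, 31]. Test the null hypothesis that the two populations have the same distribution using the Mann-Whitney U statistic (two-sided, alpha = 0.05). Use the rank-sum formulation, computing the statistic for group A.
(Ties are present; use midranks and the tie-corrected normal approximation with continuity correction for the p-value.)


Step 1: Combine and sort all 12 observations; assign midranks.
sorted (value, group): (7,X), (9,X), (16,X), (16,Y), (17,Y), (19,X), (20,Y), (27,X), (27,Y), (29,Y), (30,X), (31,Y)
ranks: 7->1, 9->2, 16->3.5, 16->3.5, 17->5, 19->6, 20->7, 27->8.5, 27->8.5, 29->10, 30->11, 31->12
Step 2: Rank sum for X: R1 = 1 + 2 + 3.5 + 6 + 8.5 + 11 = 32.
Step 3: U_X = R1 - n1(n1+1)/2 = 32 - 6*7/2 = 32 - 21 = 11.
       U_Y = n1*n2 - U_X = 36 - 11 = 25.
Step 4: Ties are present, so use the tie-corrected normal approximation (with continuity correction) for the p-value.
Step 5: p-value = 0.296258; compare to alpha = 0.05. fail to reject H0.

U_X = 11, p = 0.296258, fail to reject H0 at alpha = 0.05.


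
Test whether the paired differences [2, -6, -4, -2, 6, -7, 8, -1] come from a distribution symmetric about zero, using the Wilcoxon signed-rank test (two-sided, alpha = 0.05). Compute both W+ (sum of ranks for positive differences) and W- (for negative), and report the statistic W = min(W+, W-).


Step 1: Drop any zero differences (none here) and take |d_i|.
|d| = [2, 6, 4, 2, 6, 7, 8, 1]
Step 2: Midrank |d_i| (ties get averaged ranks).
ranks: |2|->2.5, |6|->5.5, |4|->4, |2|->2.5, |6|->5.5, |7|->7, |8|->8, |1|->1
Step 3: Attach original signs; sum ranks with positive sign and with negative sign.
W+ = 2.5 + 5.5 + 8 = 16
W- = 5.5 + 4 + 2.5 + 7 + 1 = 20
(Check: W+ + W- = 36 should equal n(n+1)/2 = 36.)
Step 4: Test statistic W = min(W+, W-) = 16.
Step 5: Ties in |d|, so use the tie-corrected normal approximation.
        E[W] = n(n+1)/4 = 8*9/4 = 18.
        Tie groups: |d|=2 (t=2), |d|=6 (t=2); sum(t^3 - t) = 12.
        Var[W] = n(n+1)(2n+1)/24 - sum(t^3-t)/48 = 1224/24 - 12/48 = 50.75.
        z = (W - E[W]) / sqrt(Var[W]) = (16 - 18) / 7.1239 = -0.2807.
        Two-sided p = 2*Phi(z) = 0.778906.
Step 6: alpha = 0.05. fail to reject H0.

W+ = 16, W- = 20, W = min = 16, p = 0.778906, fail to reject H0.


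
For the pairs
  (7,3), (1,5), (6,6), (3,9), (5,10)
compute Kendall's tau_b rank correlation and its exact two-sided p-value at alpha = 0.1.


Step 1: Enumerate the 10 unordered pairs (i,j) with i<j and classify each by sign(x_j-x_i) * sign(y_j-y_i).
  (1,2):dx=-6,dy=+2->D; (1,3):dx=-1,dy=+3->D; (1,4):dx=-4,dy=+6->D; (1,5):dx=-2,dy=+7->D
  (2,3):dx=+5,dy=+1->C; (2,4):dx=+2,dy=+4->C; (2,5):dx=+4,dy=+5->C; (3,4):dx=-3,dy=+3->D
  (3,5):dx=-1,dy=+4->D; (4,5):dx=+2,dy=+1->C
Step 2: C = 4, D = 6, total pairs = 10.
Step 3: tau = (C - D)/(n(n-1)/2) = (4 - 6)/10 = -0.200000.
Step 4: Exact two-sided p-value (enumerate n! = 120 permutations of y under H0): p = 0.816667.
Step 5: alpha = 0.1. fail to reject H0.

tau_b = -0.2000 (C=4, D=6), p = 0.816667, fail to reject H0.


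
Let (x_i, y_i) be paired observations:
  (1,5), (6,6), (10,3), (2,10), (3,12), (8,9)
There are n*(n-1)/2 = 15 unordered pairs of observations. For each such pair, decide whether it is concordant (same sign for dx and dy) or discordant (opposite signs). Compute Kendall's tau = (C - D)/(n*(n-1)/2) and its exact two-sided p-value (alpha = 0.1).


Step 1: Enumerate the 15 unordered pairs (i,j) with i<j and classify each by sign(x_j-x_i) * sign(y_j-y_i).
  (1,2):dx=+5,dy=+1->C; (1,3):dx=+9,dy=-2->D; (1,4):dx=+1,dy=+5->C; (1,5):dx=+2,dy=+7->C
  (1,6):dx=+7,dy=+4->C; (2,3):dx=+4,dy=-3->D; (2,4):dx=-4,dy=+4->D; (2,5):dx=-3,dy=+6->D
  (2,6):dx=+2,dy=+3->C; (3,4):dx=-8,dy=+7->D; (3,5):dx=-7,dy=+9->D; (3,6):dx=-2,dy=+6->D
  (4,5):dx=+1,dy=+2->C; (4,6):dx=+6,dy=-1->D; (5,6):dx=+5,dy=-3->D
Step 2: C = 6, D = 9, total pairs = 15.
Step 3: tau = (C - D)/(n(n-1)/2) = (6 - 9)/15 = -0.200000.
Step 4: Exact two-sided p-value (enumerate n! = 720 permutations of y under H0): p = 0.719444.
Step 5: alpha = 0.1. fail to reject H0.

tau_b = -0.2000 (C=6, D=9), p = 0.719444, fail to reject H0.


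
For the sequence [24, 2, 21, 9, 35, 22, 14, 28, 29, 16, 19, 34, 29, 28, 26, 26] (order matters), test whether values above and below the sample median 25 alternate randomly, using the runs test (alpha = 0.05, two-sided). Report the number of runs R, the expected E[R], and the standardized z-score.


Step 1: Compute median = 25; label A = above, B = below.
Labels in order: BBBBABBAABBAAAAA  (n_A = 8, n_B = 8)
Step 2: Count runs R = 6.
Step 3: Under H0 (random ordering), E[R] = 2*n_A*n_B/(n_A+n_B) + 1 = 2*8*8/16 + 1 = 9.0000.
        Var[R] = 2*n_A*n_B*(2*n_A*n_B - n_A - n_B) / ((n_A+n_B)^2 * (n_A+n_B-1)) = 14336/3840 = 3.7333.
        SD[R] = 1.9322.
Step 4: Continuity-corrected z = (R + 0.5 - E[R]) / SD[R] = (6 + 0.5 - 9.0000) / 1.9322 = -1.2939.
Step 5: Two-sided p-value via normal approximation = 2*(1 - Phi(|z|)) = 0.195709.
Step 6: alpha = 0.05. fail to reject H0.

R = 6, z = -1.2939, p = 0.195709, fail to reject H0.


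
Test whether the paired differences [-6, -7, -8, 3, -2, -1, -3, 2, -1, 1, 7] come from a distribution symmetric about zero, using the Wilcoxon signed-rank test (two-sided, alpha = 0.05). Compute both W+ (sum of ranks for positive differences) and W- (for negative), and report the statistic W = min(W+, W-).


Step 1: Drop any zero differences (none here) and take |d_i|.
|d| = [6, 7, 8, 3, 2, 1, 3, 2, 1, 1, 7]
Step 2: Midrank |d_i| (ties get averaged ranks).
ranks: |6|->8, |7|->9.5, |8|->11, |3|->6.5, |2|->4.5, |1|->2, |3|->6.5, |2|->4.5, |1|->2, |1|->2, |7|->9.5
Step 3: Attach original signs; sum ranks with positive sign and with negative sign.
W+ = 6.5 + 4.5 + 2 + 9.5 = 22.5
W- = 8 + 9.5 + 11 + 4.5 + 2 + 6.5 + 2 = 43.5
(Check: W+ + W- = 66 should equal n(n+1)/2 = 66.)
Step 4: Test statistic W = min(W+, W-) = 22.5.
Step 5: Ties in |d|, so use the tie-corrected normal approximation.
        E[W] = n(n+1)/4 = 11*12/4 = 33.
        Tie groups: |d|=1 (t=3), |d|=2 (t=2), |d|=3 (t=2), |d|=7 (t=2); sum(t^3 - t) = 42.
        Var[W] = n(n+1)(2n+1)/24 - sum(t^3-t)/48 = 3036/24 - 42/48 = 125.625.
        z = (W - E[W]) / sqrt(Var[W]) = (22.5 - 33) / 11.2083 = -0.9368.
        Two-sided p = 2*Phi(z) = 0.348857.
Step 6: alpha = 0.05. fail to reject H0.

W+ = 22.5, W- = 43.5, W = min = 22.5, p = 0.348857, fail to reject H0.


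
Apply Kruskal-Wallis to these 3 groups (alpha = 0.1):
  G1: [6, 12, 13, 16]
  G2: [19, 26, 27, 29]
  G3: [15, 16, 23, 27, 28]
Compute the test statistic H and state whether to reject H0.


Step 1: Combine all N = 13 observations and assign midranks.
sorted (value, group, rank): (6,G1,1), (12,G1,2), (13,G1,3), (15,G3,4), (16,G1,5.5), (16,G3,5.5), (19,G2,7), (23,G3,8), (26,G2,9), (27,G2,10.5), (27,G3,10.5), (28,G3,12), (29,G2,13)
Step 2: Sum ranks within each group.
R_1 = 11.5 (n_1 = 4)
R_2 = 39.5 (n_2 = 4)
R_3 = 40 (n_3 = 5)
Step 3: H = 12/(N(N+1)) * sum(R_i^2/n_i) - 3(N+1)
     = 12/(13*14) * (11.5^2/4 + 39.5^2/4 + 40^2/5) - 3*14
     = 0.065934 * 743.125 - 42
     = 6.997253.
Step 4: Ties present; correction factor C = 1 - 12/(13^3 - 13) = 0.994505. Corrected H = 6.997253 / 0.994505 = 7.035912.
Step 5: Under H0, H ~ chi^2(2); p-value = 0.029660.
Step 6: alpha = 0.1. reject H0.

H = 7.0359, df = 2, p = 0.029660, reject H0.


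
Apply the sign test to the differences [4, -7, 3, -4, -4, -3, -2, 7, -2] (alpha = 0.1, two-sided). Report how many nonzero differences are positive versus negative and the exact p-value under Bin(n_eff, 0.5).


Step 1: Discard zero differences. Original n = 9; n_eff = number of nonzero differences = 9.
Nonzero differences (with sign): +4, -7, +3, -4, -4, -3, -2, +7, -2
Step 2: Count signs: positive = 3, negative = 6.
Step 3: Under H0: P(positive) = 0.5, so the number of positives S ~ Bin(9, 0.5).
Step 4: Two-sided exact p-value = sum of Bin(9,0.5) probabilities at or below the observed probability = 0.507812.
Step 5: alpha = 0.1. fail to reject H0.

n_eff = 9, pos = 3, neg = 6, p = 0.507812, fail to reject H0.


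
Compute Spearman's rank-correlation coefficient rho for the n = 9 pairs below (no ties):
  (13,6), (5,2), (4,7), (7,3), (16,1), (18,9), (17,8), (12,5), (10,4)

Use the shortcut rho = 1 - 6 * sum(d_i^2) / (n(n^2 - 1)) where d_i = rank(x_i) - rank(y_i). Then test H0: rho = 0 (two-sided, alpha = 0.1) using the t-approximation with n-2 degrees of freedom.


Step 1: Rank x and y separately (midranks; no ties here).
rank(x): 13->6, 5->2, 4->1, 7->3, 16->7, 18->9, 17->8, 12->5, 10->4
rank(y): 6->6, 2->2, 7->7, 3->3, 1->1, 9->9, 8->8, 5->5, 4->4
Step 2: d_i = R_x(i) - R_y(i); compute d_i^2.
  (6-6)^2=0, (2-2)^2=0, (1-7)^2=36, (3-3)^2=0, (7-1)^2=36, (9-9)^2=0, (8-8)^2=0, (5-5)^2=0, (4-4)^2=0
sum(d^2) = 72.
Step 3: rho = 1 - 6*72 / (9*(9^2 - 1)) = 1 - 432/720 = 0.400000.
Step 4: Under H0, t = rho * sqrt((n-2)/(1-rho^2)) = 1.1547 ~ t(7).
Step 5: Two-sided p-value from the t-distribution with 7 df = 0.286105.
Step 6: alpha = 0.1. fail to reject H0.

rho = 0.4000, p = 0.286105, fail to reject H0 at alpha = 0.1.


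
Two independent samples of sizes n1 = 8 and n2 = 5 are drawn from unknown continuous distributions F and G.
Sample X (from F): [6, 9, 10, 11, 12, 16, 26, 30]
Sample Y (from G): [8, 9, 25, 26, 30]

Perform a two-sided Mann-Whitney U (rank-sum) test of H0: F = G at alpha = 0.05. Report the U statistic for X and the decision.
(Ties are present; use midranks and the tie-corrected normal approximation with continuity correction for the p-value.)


Step 1: Combine and sort all 13 observations; assign midranks.
sorted (value, group): (6,X), (8,Y), (9,X), (9,Y), (10,X), (11,X), (12,X), (16,X), (25,Y), (26,X), (26,Y), (30,X), (30,Y)
ranks: 6->1, 8->2, 9->3.5, 9->3.5, 10->5, 11->6, 12->7, 16->8, 25->9, 26->10.5, 26->10.5, 30->12.5, 30->12.5
Step 2: Rank sum for X: R1 = 1 + 3.5 + 5 + 6 + 7 + 8 + 10.5 + 12.5 = 53.5.
Step 3: U_X = R1 - n1(n1+1)/2 = 53.5 - 8*9/2 = 53.5 - 36 = 17.5.
       U_Y = n1*n2 - U_X = 40 - 17.5 = 22.5.
Step 4: Ties are present, so use the tie-corrected normal approximation (with continuity correction) for the p-value.
Step 5: p-value = 0.768770; compare to alpha = 0.05. fail to reject H0.

U_X = 17.5, p = 0.768770, fail to reject H0 at alpha = 0.05.


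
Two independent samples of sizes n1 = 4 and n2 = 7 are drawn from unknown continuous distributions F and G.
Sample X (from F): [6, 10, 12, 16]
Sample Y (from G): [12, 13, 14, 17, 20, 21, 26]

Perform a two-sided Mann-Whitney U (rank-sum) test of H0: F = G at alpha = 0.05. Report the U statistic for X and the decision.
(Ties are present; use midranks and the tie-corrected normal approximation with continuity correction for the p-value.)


Step 1: Combine and sort all 11 observations; assign midranks.
sorted (value, group): (6,X), (10,X), (12,X), (12,Y), (13,Y), (14,Y), (16,X), (17,Y), (20,Y), (21,Y), (26,Y)
ranks: 6->1, 10->2, 12->3.5, 12->3.5, 13->5, 14->6, 16->7, 17->8, 20->9, 21->10, 26->11
Step 2: Rank sum for X: R1 = 1 + 2 + 3.5 + 7 = 13.5.
Step 3: U_X = R1 - n1(n1+1)/2 = 13.5 - 4*5/2 = 13.5 - 10 = 3.5.
       U_Y = n1*n2 - U_X = 28 - 3.5 = 24.5.
Step 4: Ties are present, so use the tie-corrected normal approximation (with continuity correction) for the p-value.
Step 5: p-value = 0.058207; compare to alpha = 0.05. fail to reject H0.

U_X = 3.5, p = 0.058207, fail to reject H0 at alpha = 0.05.


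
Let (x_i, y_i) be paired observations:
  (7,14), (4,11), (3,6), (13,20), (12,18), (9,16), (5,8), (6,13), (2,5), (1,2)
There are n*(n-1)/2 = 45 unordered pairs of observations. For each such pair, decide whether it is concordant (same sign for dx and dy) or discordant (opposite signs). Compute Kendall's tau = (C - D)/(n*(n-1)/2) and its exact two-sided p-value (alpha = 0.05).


Step 1: Enumerate the 45 unordered pairs (i,j) with i<j and classify each by sign(x_j-x_i) * sign(y_j-y_i).
  (1,2):dx=-3,dy=-3->C; (1,3):dx=-4,dy=-8->C; (1,4):dx=+6,dy=+6->C; (1,5):dx=+5,dy=+4->C
  (1,6):dx=+2,dy=+2->C; (1,7):dx=-2,dy=-6->C; (1,8):dx=-1,dy=-1->C; (1,9):dx=-5,dy=-9->C
  (1,10):dx=-6,dy=-12->C; (2,3):dx=-1,dy=-5->C; (2,4):dx=+9,dy=+9->C; (2,5):dx=+8,dy=+7->C
  (2,6):dx=+5,dy=+5->C; (2,7):dx=+1,dy=-3->D; (2,8):dx=+2,dy=+2->C; (2,9):dx=-2,dy=-6->C
  (2,10):dx=-3,dy=-9->C; (3,4):dx=+10,dy=+14->C; (3,5):dx=+9,dy=+12->C; (3,6):dx=+6,dy=+10->C
  (3,7):dx=+2,dy=+2->C; (3,8):dx=+3,dy=+7->C; (3,9):dx=-1,dy=-1->C; (3,10):dx=-2,dy=-4->C
  (4,5):dx=-1,dy=-2->C; (4,6):dx=-4,dy=-4->C; (4,7):dx=-8,dy=-12->C; (4,8):dx=-7,dy=-7->C
  (4,9):dx=-11,dy=-15->C; (4,10):dx=-12,dy=-18->C; (5,6):dx=-3,dy=-2->C; (5,7):dx=-7,dy=-10->C
  (5,8):dx=-6,dy=-5->C; (5,9):dx=-10,dy=-13->C; (5,10):dx=-11,dy=-16->C; (6,7):dx=-4,dy=-8->C
  (6,8):dx=-3,dy=-3->C; (6,9):dx=-7,dy=-11->C; (6,10):dx=-8,dy=-14->C; (7,8):dx=+1,dy=+5->C
  (7,9):dx=-3,dy=-3->C; (7,10):dx=-4,dy=-6->C; (8,9):dx=-4,dy=-8->C; (8,10):dx=-5,dy=-11->C
  (9,10):dx=-1,dy=-3->C
Step 2: C = 44, D = 1, total pairs = 45.
Step 3: tau = (C - D)/(n(n-1)/2) = (44 - 1)/45 = 0.955556.
Step 4: Exact two-sided p-value (enumerate n! = 3628800 permutations of y under H0): p = 0.000006.
Step 5: alpha = 0.05. reject H0.

tau_b = 0.9556 (C=44, D=1), p = 0.000006, reject H0.


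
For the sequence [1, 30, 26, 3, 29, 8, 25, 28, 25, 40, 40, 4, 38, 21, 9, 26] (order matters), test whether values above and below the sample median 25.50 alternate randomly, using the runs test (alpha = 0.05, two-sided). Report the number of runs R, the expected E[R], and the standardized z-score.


Step 1: Compute median = 25.50; label A = above, B = below.
Labels in order: BAABABBABAABABBA  (n_A = 8, n_B = 8)
Step 2: Count runs R = 12.
Step 3: Under H0 (random ordering), E[R] = 2*n_A*n_B/(n_A+n_B) + 1 = 2*8*8/16 + 1 = 9.0000.
        Var[R] = 2*n_A*n_B*(2*n_A*n_B - n_A - n_B) / ((n_A+n_B)^2 * (n_A+n_B-1)) = 14336/3840 = 3.7333.
        SD[R] = 1.9322.
Step 4: Continuity-corrected z = (R - 0.5 - E[R]) / SD[R] = (12 - 0.5 - 9.0000) / 1.9322 = 1.2939.
Step 5: Two-sided p-value via normal approximation = 2*(1 - Phi(|z|)) = 0.195709.
Step 6: alpha = 0.05. fail to reject H0.

R = 12, z = 1.2939, p = 0.195709, fail to reject H0.


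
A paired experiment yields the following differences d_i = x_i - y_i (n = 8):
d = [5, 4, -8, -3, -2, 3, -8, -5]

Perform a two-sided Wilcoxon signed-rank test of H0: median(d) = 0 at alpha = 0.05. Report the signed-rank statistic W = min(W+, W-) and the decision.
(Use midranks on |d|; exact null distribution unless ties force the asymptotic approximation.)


Step 1: Drop any zero differences (none here) and take |d_i|.
|d| = [5, 4, 8, 3, 2, 3, 8, 5]
Step 2: Midrank |d_i| (ties get averaged ranks).
ranks: |5|->5.5, |4|->4, |8|->7.5, |3|->2.5, |2|->1, |3|->2.5, |8|->7.5, |5|->5.5
Step 3: Attach original signs; sum ranks with positive sign and with negative sign.
W+ = 5.5 + 4 + 2.5 = 12
W- = 7.5 + 2.5 + 1 + 7.5 + 5.5 = 24
(Check: W+ + W- = 36 should equal n(n+1)/2 = 36.)
Step 4: Test statistic W = min(W+, W-) = 12.
Step 5: Ties in |d|, so use the tie-corrected normal approximation.
        E[W] = n(n+1)/4 = 8*9/4 = 18.
        Tie groups: |d|=3 (t=2), |d|=5 (t=2), |d|=8 (t=2); sum(t^3 - t) = 18.
        Var[W] = n(n+1)(2n+1)/24 - sum(t^3-t)/48 = 1224/24 - 18/48 = 50.625.
        z = (W - E[W]) / sqrt(Var[W]) = (12 - 18) / 7.1151 = -0.8433.
        Two-sided p = 2*Phi(z) = 0.399075.
Step 6: alpha = 0.05. fail to reject H0.

W+ = 12, W- = 24, W = min = 12, p = 0.399075, fail to reject H0.


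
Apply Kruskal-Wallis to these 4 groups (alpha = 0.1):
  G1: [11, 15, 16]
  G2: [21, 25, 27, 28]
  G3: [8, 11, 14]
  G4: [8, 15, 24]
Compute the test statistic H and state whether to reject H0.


Step 1: Combine all N = 13 observations and assign midranks.
sorted (value, group, rank): (8,G3,1.5), (8,G4,1.5), (11,G1,3.5), (11,G3,3.5), (14,G3,5), (15,G1,6.5), (15,G4,6.5), (16,G1,8), (21,G2,9), (24,G4,10), (25,G2,11), (27,G2,12), (28,G2,13)
Step 2: Sum ranks within each group.
R_1 = 18 (n_1 = 3)
R_2 = 45 (n_2 = 4)
R_3 = 10 (n_3 = 3)
R_4 = 18 (n_4 = 3)
Step 3: H = 12/(N(N+1)) * sum(R_i^2/n_i) - 3(N+1)
     = 12/(13*14) * (18^2/3 + 45^2/4 + 10^2/3 + 18^2/3) - 3*14
     = 0.065934 * 755.583 - 42
     = 7.818681.
Step 4: Ties present; correction factor C = 1 - 18/(13^3 - 13) = 0.991758. Corrected H = 7.818681 / 0.991758 = 7.883657.
Step 5: Under H0, H ~ chi^2(3); p-value = 0.048478.
Step 6: alpha = 0.1. reject H0.

H = 7.8837, df = 3, p = 0.048478, reject H0.


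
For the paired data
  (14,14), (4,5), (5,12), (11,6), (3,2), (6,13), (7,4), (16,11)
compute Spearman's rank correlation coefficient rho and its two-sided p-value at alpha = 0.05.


Step 1: Rank x and y separately (midranks; no ties here).
rank(x): 14->7, 4->2, 5->3, 11->6, 3->1, 6->4, 7->5, 16->8
rank(y): 14->8, 5->3, 12->6, 6->4, 2->1, 13->7, 4->2, 11->5
Step 2: d_i = R_x(i) - R_y(i); compute d_i^2.
  (7-8)^2=1, (2-3)^2=1, (3-6)^2=9, (6-4)^2=4, (1-1)^2=0, (4-7)^2=9, (5-2)^2=9, (8-5)^2=9
sum(d^2) = 42.
Step 3: rho = 1 - 6*42 / (8*(8^2 - 1)) = 1 - 252/504 = 0.500000.
Step 4: Under H0, t = rho * sqrt((n-2)/(1-rho^2)) = 1.4142 ~ t(6).
Step 5: Two-sided p-value from the t-distribution with 6 df = 0.207031.
Step 6: alpha = 0.05. fail to reject H0.

rho = 0.5000, p = 0.207031, fail to reject H0 at alpha = 0.05.


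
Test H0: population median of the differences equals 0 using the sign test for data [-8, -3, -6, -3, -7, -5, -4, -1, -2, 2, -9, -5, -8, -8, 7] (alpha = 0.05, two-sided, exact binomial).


Step 1: Discard zero differences. Original n = 15; n_eff = number of nonzero differences = 15.
Nonzero differences (with sign): -8, -3, -6, -3, -7, -5, -4, -1, -2, +2, -9, -5, -8, -8, +7
Step 2: Count signs: positive = 2, negative = 13.
Step 3: Under H0: P(positive) = 0.5, so the number of positives S ~ Bin(15, 0.5).
Step 4: Two-sided exact p-value = sum of Bin(15,0.5) probabilities at or below the observed probability = 0.007385.
Step 5: alpha = 0.05. reject H0.

n_eff = 15, pos = 2, neg = 13, p = 0.007385, reject H0.


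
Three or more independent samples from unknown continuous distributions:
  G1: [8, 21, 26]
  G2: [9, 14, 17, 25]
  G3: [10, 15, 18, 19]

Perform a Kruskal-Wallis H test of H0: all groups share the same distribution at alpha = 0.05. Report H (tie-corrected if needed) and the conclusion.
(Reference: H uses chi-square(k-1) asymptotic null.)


Step 1: Combine all N = 11 observations and assign midranks.
sorted (value, group, rank): (8,G1,1), (9,G2,2), (10,G3,3), (14,G2,4), (15,G3,5), (17,G2,6), (18,G3,7), (19,G3,8), (21,G1,9), (25,G2,10), (26,G1,11)
Step 2: Sum ranks within each group.
R_1 = 21 (n_1 = 3)
R_2 = 22 (n_2 = 4)
R_3 = 23 (n_3 = 4)
Step 3: H = 12/(N(N+1)) * sum(R_i^2/n_i) - 3(N+1)
     = 12/(11*12) * (21^2/3 + 22^2/4 + 23^2/4) - 3*12
     = 0.090909 * 400.25 - 36
     = 0.386364.
Step 4: No ties, so H is used without correction.
Step 5: Under H0, H ~ chi^2(2); p-value = 0.824332.
Step 6: alpha = 0.05. fail to reject H0.

H = 0.3864, df = 2, p = 0.824332, fail to reject H0.


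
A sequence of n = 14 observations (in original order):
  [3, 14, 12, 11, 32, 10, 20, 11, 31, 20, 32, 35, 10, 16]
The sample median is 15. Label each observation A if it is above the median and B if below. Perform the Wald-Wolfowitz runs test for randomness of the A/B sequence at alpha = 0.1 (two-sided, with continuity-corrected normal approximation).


Step 1: Compute median = 15; label A = above, B = below.
Labels in order: BBBBABABAAAABA  (n_A = 7, n_B = 7)
Step 2: Count runs R = 8.
Step 3: Under H0 (random ordering), E[R] = 2*n_A*n_B/(n_A+n_B) + 1 = 2*7*7/14 + 1 = 8.0000.
        Var[R] = 2*n_A*n_B*(2*n_A*n_B - n_A - n_B) / ((n_A+n_B)^2 * (n_A+n_B-1)) = 8232/2548 = 3.2308.
        SD[R] = 1.7974.
Step 4: R = E[R], so z = 0 with no continuity correction.
Step 5: Two-sided p-value via normal approximation = 2*(1 - Phi(|z|)) = 1.000000.
Step 6: alpha = 0.1. fail to reject H0.

R = 8, z = 0.0000, p = 1.000000, fail to reject H0.


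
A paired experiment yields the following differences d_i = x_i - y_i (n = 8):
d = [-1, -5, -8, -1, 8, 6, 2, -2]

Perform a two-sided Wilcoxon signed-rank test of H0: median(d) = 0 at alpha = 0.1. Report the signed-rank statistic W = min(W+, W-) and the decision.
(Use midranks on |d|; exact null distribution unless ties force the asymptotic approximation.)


Step 1: Drop any zero differences (none here) and take |d_i|.
|d| = [1, 5, 8, 1, 8, 6, 2, 2]
Step 2: Midrank |d_i| (ties get averaged ranks).
ranks: |1|->1.5, |5|->5, |8|->7.5, |1|->1.5, |8|->7.5, |6|->6, |2|->3.5, |2|->3.5
Step 3: Attach original signs; sum ranks with positive sign and with negative sign.
W+ = 7.5 + 6 + 3.5 = 17
W- = 1.5 + 5 + 7.5 + 1.5 + 3.5 = 19
(Check: W+ + W- = 36 should equal n(n+1)/2 = 36.)
Step 4: Test statistic W = min(W+, W-) = 17.
Step 5: Ties in |d|, so use the tie-corrected normal approximation.
        E[W] = n(n+1)/4 = 8*9/4 = 18.
        Tie groups: |d|=1 (t=2), |d|=2 (t=2), |d|=8 (t=2); sum(t^3 - t) = 18.
        Var[W] = n(n+1)(2n+1)/24 - sum(t^3-t)/48 = 1224/24 - 18/48 = 50.625.
        z = (W - E[W]) / sqrt(Var[W]) = (17 - 18) / 7.1151 = -0.1405.
        Two-sided p = 2*Phi(z) = 0.888229.
Step 6: alpha = 0.1. fail to reject H0.

W+ = 17, W- = 19, W = min = 17, p = 0.888229, fail to reject H0.


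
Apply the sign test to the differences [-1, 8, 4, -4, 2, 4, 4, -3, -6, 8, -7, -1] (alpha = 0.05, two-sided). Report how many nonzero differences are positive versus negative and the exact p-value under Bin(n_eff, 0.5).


Step 1: Discard zero differences. Original n = 12; n_eff = number of nonzero differences = 12.
Nonzero differences (with sign): -1, +8, +4, -4, +2, +4, +4, -3, -6, +8, -7, -1
Step 2: Count signs: positive = 6, negative = 6.
Step 3: Under H0: P(positive) = 0.5, so the number of positives S ~ Bin(12, 0.5).
Step 4: Two-sided exact p-value = sum of Bin(12,0.5) probabilities at or below the observed probability = 1.000000.
Step 5: alpha = 0.05. fail to reject H0.

n_eff = 12, pos = 6, neg = 6, p = 1.000000, fail to reject H0.


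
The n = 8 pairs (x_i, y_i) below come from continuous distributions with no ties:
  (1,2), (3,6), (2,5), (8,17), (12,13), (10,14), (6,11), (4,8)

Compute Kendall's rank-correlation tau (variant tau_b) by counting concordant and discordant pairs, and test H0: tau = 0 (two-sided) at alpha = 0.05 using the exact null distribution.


Step 1: Enumerate the 28 unordered pairs (i,j) with i<j and classify each by sign(x_j-x_i) * sign(y_j-y_i).
  (1,2):dx=+2,dy=+4->C; (1,3):dx=+1,dy=+3->C; (1,4):dx=+7,dy=+15->C; (1,5):dx=+11,dy=+11->C
  (1,6):dx=+9,dy=+12->C; (1,7):dx=+5,dy=+9->C; (1,8):dx=+3,dy=+6->C; (2,3):dx=-1,dy=-1->C
  (2,4):dx=+5,dy=+11->C; (2,5):dx=+9,dy=+7->C; (2,6):dx=+7,dy=+8->C; (2,7):dx=+3,dy=+5->C
  (2,8):dx=+1,dy=+2->C; (3,4):dx=+6,dy=+12->C; (3,5):dx=+10,dy=+8->C; (3,6):dx=+8,dy=+9->C
  (3,7):dx=+4,dy=+6->C; (3,8):dx=+2,dy=+3->C; (4,5):dx=+4,dy=-4->D; (4,6):dx=+2,dy=-3->D
  (4,7):dx=-2,dy=-6->C; (4,8):dx=-4,dy=-9->C; (5,6):dx=-2,dy=+1->D; (5,7):dx=-6,dy=-2->C
  (5,8):dx=-8,dy=-5->C; (6,7):dx=-4,dy=-3->C; (6,8):dx=-6,dy=-6->C; (7,8):dx=-2,dy=-3->C
Step 2: C = 25, D = 3, total pairs = 28.
Step 3: tau = (C - D)/(n(n-1)/2) = (25 - 3)/28 = 0.785714.
Step 4: Exact two-sided p-value (enumerate n! = 40320 permutations of y under H0): p = 0.005506.
Step 5: alpha = 0.05. reject H0.

tau_b = 0.7857 (C=25, D=3), p = 0.005506, reject H0.


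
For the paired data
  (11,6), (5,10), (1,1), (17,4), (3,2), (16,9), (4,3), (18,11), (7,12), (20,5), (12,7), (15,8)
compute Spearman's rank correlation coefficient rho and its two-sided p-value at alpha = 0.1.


Step 1: Rank x and y separately (midranks; no ties here).
rank(x): 11->6, 5->4, 1->1, 17->10, 3->2, 16->9, 4->3, 18->11, 7->5, 20->12, 12->7, 15->8
rank(y): 6->6, 10->10, 1->1, 4->4, 2->2, 9->9, 3->3, 11->11, 12->12, 5->5, 7->7, 8->8
Step 2: d_i = R_x(i) - R_y(i); compute d_i^2.
  (6-6)^2=0, (4-10)^2=36, (1-1)^2=0, (10-4)^2=36, (2-2)^2=0, (9-9)^2=0, (3-3)^2=0, (11-11)^2=0, (5-12)^2=49, (12-5)^2=49, (7-7)^2=0, (8-8)^2=0
sum(d^2) = 170.
Step 3: rho = 1 - 6*170 / (12*(12^2 - 1)) = 1 - 1020/1716 = 0.405594.
Step 4: Under H0, t = rho * sqrt((n-2)/(1-rho^2)) = 1.4032 ~ t(10).
Step 5: Two-sided p-value from the t-distribution with 10 df = 0.190836.
Step 6: alpha = 0.1. fail to reject H0.

rho = 0.4056, p = 0.190836, fail to reject H0 at alpha = 0.1.
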